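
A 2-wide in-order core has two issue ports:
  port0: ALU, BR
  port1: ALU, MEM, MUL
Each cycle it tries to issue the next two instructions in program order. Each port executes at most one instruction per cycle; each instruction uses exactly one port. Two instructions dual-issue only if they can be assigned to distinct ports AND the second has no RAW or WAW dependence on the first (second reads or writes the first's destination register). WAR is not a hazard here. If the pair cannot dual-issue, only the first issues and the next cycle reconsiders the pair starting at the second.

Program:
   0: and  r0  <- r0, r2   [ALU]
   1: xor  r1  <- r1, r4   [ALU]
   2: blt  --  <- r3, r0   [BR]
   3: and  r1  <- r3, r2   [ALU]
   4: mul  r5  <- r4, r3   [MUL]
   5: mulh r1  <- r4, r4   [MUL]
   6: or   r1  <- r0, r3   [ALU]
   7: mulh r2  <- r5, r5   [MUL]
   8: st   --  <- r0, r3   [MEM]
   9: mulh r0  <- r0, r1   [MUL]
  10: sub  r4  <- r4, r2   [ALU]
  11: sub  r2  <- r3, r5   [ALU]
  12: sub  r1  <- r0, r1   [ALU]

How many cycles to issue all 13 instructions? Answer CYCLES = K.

c0: i0&i1 and.ALU xor.ALU  2-wide
c1: i2&i3 blt.BR and.ALU  2-wide
c2: i4 mul.MUL  no-port MUL/MUL
c3: i5 mulh.MUL  WAW r1
c4: i6&i7 or.ALU mulh.MUL  2-wide
c5: i8 st.MEM  no-port MEM/MUL
c6: i9&i10 mulh.MUL sub.ALU  2-wide
c7: i11&i12 sub.ALU sub.ALU  2-wide

CYCLES = 8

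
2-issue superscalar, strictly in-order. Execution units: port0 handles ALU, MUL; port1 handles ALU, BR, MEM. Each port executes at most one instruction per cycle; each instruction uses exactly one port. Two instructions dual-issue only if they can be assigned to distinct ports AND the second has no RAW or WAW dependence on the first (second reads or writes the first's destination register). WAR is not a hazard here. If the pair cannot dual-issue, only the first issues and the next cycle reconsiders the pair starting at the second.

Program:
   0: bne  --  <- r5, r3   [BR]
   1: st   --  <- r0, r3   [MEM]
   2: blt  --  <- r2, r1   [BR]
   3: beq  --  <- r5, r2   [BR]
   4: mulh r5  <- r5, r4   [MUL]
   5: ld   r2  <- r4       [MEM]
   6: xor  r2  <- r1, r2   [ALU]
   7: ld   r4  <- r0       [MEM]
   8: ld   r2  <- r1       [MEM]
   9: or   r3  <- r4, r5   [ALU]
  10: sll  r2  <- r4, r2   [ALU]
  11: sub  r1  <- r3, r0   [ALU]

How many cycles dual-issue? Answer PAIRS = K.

c0: i0 bne  no-port BR/MEM
c1: i1 st  no-port MEM/BR
c2: i2 blt  no-port BR/BR
c3: i3/i4 beq+mulh  pair
c4: i5 ld  RAW+WAW r2
c5: i6/i7 xor+ld  pair
c6: i8/i9 ld+or  pair
c7: i10/i11 sll+sub  pair

PAIRS = 4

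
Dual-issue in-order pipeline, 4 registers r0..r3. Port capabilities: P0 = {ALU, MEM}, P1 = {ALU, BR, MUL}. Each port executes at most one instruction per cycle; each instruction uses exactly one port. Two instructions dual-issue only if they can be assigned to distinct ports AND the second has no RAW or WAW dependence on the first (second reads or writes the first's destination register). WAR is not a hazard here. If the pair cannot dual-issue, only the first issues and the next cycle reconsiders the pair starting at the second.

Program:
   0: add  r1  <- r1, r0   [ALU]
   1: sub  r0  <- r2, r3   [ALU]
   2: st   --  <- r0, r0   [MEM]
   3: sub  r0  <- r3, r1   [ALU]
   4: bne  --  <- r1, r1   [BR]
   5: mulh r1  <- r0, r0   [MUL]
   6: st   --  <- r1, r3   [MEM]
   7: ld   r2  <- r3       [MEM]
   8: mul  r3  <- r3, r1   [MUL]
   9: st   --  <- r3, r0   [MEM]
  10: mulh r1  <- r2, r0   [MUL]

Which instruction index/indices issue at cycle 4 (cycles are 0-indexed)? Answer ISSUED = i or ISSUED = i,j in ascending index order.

ISSUED = 6

[0] i0&i1  add+sub  -- dual
[1] i2&i3  st+sub  -- dual
[2] i4  bne  -- no-port BR/MUL
[3] i5  mulh  -- RAW r1
[4] i6  st  -- no-port MEM/MEM
[5] i7&i8  ld+mul  -- dual
[6] i9&i10  st+mulh  -- dual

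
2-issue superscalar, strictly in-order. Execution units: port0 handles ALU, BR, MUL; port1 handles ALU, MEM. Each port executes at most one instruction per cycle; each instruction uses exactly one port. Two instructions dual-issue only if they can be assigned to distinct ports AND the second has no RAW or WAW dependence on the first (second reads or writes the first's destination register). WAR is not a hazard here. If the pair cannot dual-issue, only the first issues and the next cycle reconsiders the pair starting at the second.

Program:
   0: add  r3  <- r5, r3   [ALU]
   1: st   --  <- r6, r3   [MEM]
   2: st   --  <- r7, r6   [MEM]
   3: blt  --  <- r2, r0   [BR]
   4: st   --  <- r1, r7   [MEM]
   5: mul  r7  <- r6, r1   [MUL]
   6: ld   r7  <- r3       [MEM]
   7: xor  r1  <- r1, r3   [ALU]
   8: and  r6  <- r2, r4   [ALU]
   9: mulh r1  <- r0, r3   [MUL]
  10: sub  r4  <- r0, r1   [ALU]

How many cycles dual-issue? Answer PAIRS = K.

PAIRS = 4

t=0 i0:add.ALU ; RAW r3
t=1 i1:st.MEM ; no-port MEM/MEM
t=2 i2,i3:st.MEM;blt.BR ; 2-wide
t=3 i4,i5:st.MEM;mul.MUL ; 2-wide
t=4 i6,i7:ld.MEM;xor.ALU ; 2-wide
t=5 i8,i9:and.ALU;mulh.MUL ; 2-wide
t=6 i10:sub.ALU ; tail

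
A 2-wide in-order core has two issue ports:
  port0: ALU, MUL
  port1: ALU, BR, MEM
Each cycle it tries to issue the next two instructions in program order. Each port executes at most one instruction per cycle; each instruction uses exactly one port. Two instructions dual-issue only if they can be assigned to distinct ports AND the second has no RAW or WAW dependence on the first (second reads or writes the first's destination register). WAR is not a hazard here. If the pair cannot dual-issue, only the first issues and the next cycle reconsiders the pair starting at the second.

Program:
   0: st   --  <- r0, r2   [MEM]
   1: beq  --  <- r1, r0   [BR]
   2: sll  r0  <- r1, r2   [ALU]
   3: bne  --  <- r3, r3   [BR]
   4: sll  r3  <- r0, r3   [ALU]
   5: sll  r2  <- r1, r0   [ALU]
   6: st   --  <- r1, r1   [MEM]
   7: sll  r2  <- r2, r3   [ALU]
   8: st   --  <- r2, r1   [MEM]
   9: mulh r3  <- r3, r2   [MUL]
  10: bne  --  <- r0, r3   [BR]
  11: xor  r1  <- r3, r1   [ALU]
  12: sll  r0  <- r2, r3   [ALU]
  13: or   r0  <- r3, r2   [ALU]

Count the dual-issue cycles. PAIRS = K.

PAIRS = 5

0. st.MEM @i0  | no-port MEM/BR
1. beq.BR/sll.ALU @i1/i2  | dual
2. bne.BR/sll.ALU @i3/i4  | dual
3. sll.ALU/st.MEM @i5/i6  | dual
4. sll.ALU @i7  | RAW r2
5. st.MEM/mulh.MUL @i8/i9  | dual
6. bne.BR/xor.ALU @i10/i11  | dual
7. sll.ALU @i12  | WAW r0
8. or.ALU @i13  | tail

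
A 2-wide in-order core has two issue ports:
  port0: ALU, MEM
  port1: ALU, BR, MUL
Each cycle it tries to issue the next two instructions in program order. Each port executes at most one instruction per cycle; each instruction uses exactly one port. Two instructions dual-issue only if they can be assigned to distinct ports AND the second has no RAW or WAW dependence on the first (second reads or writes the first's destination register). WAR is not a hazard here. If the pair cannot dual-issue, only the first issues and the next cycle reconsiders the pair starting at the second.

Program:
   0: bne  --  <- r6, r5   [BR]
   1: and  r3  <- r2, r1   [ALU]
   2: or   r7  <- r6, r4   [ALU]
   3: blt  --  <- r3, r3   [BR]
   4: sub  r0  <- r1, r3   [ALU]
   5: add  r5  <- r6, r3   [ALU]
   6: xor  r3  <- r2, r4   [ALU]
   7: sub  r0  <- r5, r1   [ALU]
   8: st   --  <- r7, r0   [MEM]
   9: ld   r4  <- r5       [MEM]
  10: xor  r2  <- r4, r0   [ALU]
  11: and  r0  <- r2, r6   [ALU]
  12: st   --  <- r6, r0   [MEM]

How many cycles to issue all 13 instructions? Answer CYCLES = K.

[0] i0&i1  bne/and  -- pair
[1] i2&i3  or/blt  -- pair
[2] i4&i5  sub/add  -- pair
[3] i6&i7  xor/sub  -- pair
[4] i8  st  -- no-port MEM/MEM
[5] i9  ld  -- RAW r4
[6] i10  xor  -- RAW r2
[7] i11  and  -- RAW r0
[8] i12  st  -- tail

CYCLES = 9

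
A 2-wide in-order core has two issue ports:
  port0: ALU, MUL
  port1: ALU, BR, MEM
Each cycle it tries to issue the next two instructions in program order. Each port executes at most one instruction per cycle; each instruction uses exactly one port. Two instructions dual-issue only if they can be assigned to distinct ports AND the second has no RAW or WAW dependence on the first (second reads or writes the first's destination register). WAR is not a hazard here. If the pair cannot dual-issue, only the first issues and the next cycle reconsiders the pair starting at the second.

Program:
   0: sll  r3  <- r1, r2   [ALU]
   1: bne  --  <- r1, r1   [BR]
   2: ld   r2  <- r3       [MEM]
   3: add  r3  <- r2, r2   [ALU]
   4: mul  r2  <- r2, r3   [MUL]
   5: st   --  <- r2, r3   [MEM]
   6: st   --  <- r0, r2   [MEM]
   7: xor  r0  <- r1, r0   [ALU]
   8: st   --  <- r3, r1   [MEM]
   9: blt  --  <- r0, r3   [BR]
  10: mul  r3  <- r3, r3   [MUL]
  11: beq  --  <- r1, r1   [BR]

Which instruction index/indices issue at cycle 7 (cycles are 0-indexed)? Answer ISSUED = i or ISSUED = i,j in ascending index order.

ISSUED = 9,10

t=0 i0&i1:sll.ALU;bne.BR ; pair
t=1 i2:ld.MEM ; RAW r2
t=2 i3:add.ALU ; RAW r3
t=3 i4:mul.MUL ; RAW r2
t=4 i5:st.MEM ; no-port MEM/MEM
t=5 i6&i7:st.MEM;xor.ALU ; pair
t=6 i8:st.MEM ; no-port MEM/BR
t=7 i9&i10:blt.BR;mul.MUL ; pair
t=8 i11:beq.BR ; tail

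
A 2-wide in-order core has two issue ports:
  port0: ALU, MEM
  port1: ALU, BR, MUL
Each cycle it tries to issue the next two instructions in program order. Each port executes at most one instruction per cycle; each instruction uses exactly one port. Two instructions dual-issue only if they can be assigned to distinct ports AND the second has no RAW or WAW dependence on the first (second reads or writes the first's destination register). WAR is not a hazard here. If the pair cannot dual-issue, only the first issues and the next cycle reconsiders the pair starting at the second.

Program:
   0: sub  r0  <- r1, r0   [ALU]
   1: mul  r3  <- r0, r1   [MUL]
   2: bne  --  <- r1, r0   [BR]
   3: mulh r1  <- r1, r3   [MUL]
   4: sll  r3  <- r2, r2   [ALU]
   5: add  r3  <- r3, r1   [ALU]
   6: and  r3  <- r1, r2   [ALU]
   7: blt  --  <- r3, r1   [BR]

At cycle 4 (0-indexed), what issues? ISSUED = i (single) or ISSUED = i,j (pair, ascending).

ISSUED = 5

  cy0 -> i0 (sub) RAW r0
  cy1 -> i1 (mul) no-port MUL/BR
  cy2 -> i2 (bne) no-port BR/MUL
  cy3 -> i3/i4 (mulh;sll) 2-wide
  cy4 -> i5 (add) WAW r3
  cy5 -> i6 (and) RAW r3
  cy6 -> i7 (blt) tail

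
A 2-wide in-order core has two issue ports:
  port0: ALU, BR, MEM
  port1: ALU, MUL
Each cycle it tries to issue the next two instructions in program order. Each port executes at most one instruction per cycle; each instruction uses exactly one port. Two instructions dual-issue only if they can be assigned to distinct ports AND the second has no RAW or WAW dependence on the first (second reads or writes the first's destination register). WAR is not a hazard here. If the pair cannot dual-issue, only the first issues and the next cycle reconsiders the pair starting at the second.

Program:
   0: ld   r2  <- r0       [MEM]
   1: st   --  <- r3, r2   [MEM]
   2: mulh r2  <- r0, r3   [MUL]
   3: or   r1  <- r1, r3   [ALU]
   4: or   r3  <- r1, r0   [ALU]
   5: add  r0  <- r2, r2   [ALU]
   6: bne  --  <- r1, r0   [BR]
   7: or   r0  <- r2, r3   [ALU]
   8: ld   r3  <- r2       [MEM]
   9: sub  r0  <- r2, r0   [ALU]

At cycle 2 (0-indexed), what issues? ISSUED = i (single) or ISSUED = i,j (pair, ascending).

ISSUED = 3

#0 head=0: ld i0 no-port MEM/MEM
#1 head=1: st;mulh i1+i2 2-wide
#2 head=3: or i3 RAW r1
#3 head=4: or;add i4+i5 2-wide
#4 head=6: bne;or i6+i7 2-wide
#5 head=8: ld;sub i8+i9 2-wide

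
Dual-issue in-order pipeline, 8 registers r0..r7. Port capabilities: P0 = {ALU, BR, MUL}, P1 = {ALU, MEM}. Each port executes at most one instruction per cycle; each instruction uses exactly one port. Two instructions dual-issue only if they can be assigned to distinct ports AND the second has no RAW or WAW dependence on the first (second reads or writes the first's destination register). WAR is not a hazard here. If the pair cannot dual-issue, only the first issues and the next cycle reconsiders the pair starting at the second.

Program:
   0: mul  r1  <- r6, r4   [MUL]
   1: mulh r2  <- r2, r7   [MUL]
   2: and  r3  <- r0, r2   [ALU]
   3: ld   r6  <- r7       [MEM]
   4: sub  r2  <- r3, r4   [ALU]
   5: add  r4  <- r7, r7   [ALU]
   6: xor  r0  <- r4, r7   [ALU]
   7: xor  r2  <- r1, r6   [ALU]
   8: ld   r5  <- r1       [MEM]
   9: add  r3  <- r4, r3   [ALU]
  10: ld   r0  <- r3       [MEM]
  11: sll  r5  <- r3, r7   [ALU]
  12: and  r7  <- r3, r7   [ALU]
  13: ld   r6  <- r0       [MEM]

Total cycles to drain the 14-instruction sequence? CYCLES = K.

CYCLES = 8

0. mul @i0  | no-port MUL/MUL
1. mulh @i1  | RAW r2
2. and/ld @i2+i3  | pair
3. sub/add @i4+i5  | pair
4. xor/xor @i6+i7  | pair
5. ld/add @i8+i9  | pair
6. ld/sll @i10+i11  | pair
7. and/ld @i12+i13  | pair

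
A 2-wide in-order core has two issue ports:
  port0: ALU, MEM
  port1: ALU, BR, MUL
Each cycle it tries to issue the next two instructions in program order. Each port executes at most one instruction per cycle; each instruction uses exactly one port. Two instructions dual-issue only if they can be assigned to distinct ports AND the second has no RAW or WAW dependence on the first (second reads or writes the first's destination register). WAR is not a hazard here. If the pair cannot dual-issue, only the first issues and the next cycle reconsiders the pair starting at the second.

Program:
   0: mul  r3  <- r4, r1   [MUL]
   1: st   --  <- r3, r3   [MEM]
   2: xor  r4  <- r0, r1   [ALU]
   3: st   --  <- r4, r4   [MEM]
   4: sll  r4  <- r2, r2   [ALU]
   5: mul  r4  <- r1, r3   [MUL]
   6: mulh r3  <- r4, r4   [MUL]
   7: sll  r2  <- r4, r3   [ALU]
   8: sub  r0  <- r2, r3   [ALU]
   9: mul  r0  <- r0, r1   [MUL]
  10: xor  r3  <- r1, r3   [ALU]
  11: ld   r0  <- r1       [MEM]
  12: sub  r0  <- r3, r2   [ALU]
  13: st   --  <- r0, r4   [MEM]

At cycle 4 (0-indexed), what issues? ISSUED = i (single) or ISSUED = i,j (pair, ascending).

c0: i0 mul.MUL  RAW r3
c1: i1/i2 st.MEM xor.ALU  pair
c2: i3/i4 st.MEM sll.ALU  pair
c3: i5 mul.MUL  no-port MUL/MUL
c4: i6 mulh.MUL  RAW r3
c5: i7 sll.ALU  RAW r2
c6: i8 sub.ALU  RAW+WAW r0
c7: i9/i10 mul.MUL xor.ALU  pair
c8: i11 ld.MEM  WAW r0
c9: i12 sub.ALU  RAW r0
c10: i13 st.MEM  tail

ISSUED = 6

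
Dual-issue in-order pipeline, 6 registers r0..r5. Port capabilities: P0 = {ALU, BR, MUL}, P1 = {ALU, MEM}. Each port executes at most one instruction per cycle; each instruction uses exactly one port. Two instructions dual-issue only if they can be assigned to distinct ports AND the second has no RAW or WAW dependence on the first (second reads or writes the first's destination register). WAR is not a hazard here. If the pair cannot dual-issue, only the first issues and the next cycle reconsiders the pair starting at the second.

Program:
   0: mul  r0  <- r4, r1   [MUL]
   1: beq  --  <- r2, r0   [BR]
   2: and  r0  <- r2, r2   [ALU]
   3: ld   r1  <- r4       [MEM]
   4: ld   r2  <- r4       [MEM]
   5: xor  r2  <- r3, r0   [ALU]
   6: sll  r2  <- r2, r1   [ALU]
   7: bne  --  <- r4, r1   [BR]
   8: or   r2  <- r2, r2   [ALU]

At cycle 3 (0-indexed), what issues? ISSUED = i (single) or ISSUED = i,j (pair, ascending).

ISSUED = 4

0. mul.MUL @i0  | no-port MUL/BR
1. beq.BR;and.ALU @i1&i2  | pair
2. ld.MEM @i3  | no-port MEM/MEM
3. ld.MEM @i4  | WAW r2
4. xor.ALU @i5  | RAW+WAW r2
5. sll.ALU;bne.BR @i6&i7  | pair
6. or.ALU @i8  | tail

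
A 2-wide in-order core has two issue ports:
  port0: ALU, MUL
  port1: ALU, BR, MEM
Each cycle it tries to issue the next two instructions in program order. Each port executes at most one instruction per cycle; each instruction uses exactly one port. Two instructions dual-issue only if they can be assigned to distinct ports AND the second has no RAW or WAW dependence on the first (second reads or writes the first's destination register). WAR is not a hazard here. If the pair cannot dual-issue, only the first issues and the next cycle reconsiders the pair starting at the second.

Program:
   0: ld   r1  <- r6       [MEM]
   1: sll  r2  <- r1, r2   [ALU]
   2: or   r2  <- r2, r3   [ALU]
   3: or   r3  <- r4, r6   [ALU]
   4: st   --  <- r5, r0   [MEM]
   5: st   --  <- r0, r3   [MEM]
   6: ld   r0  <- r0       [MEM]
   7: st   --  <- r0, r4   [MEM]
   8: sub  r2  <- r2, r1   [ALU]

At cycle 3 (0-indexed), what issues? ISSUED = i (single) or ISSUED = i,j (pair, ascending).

c0: i0 ld  RAW r1
c1: i1 sll  RAW+WAW r2
c2: i2,i3 or or  dual
c3: i4 st  no-port MEM/MEM
c4: i5 st  no-port MEM/MEM
c5: i6 ld  no-port MEM/MEM
c6: i7,i8 st sub  dual

ISSUED = 4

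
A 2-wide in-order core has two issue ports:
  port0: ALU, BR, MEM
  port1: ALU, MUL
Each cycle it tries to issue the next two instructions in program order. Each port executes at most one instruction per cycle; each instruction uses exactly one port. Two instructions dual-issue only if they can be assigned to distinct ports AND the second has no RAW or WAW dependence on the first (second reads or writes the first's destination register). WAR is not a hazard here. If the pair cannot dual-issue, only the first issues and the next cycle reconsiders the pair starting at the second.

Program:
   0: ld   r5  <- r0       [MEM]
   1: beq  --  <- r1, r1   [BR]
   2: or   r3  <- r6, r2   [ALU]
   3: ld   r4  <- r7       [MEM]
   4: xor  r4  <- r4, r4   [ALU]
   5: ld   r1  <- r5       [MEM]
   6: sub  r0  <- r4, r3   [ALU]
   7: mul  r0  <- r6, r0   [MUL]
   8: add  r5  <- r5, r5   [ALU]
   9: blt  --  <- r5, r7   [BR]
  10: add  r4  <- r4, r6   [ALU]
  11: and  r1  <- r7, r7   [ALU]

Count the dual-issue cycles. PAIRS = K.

PAIRS = 4

  cy0 -> i0 (ld) no-port MEM/BR
  cy1 -> i1+i2 (beq+or) pair
  cy2 -> i3 (ld) RAW+WAW r4
  cy3 -> i4+i5 (xor+ld) pair
  cy4 -> i6 (sub) RAW+WAW r0
  cy5 -> i7+i8 (mul+add) pair
  cy6 -> i9+i10 (blt+add) pair
  cy7 -> i11 (and) tail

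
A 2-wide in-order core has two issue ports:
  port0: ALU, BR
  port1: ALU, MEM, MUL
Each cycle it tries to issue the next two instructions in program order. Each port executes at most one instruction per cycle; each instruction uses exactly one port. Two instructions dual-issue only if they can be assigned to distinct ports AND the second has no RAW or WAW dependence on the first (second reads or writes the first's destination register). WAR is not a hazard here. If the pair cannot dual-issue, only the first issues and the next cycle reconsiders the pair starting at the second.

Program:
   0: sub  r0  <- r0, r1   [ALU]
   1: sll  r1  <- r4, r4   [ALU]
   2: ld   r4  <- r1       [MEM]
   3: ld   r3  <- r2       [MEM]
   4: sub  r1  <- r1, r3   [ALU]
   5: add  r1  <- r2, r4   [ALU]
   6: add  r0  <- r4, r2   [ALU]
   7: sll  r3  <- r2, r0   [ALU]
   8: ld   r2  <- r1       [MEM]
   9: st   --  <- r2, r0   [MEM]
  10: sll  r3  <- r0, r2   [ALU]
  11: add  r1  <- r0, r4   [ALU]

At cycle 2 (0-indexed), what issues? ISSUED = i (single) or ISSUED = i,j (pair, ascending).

  cy0 -> i0&i1 (sub.ALU sll.ALU) 2-wide
  cy1 -> i2 (ld.MEM) no-port MEM/MEM
  cy2 -> i3 (ld.MEM) RAW r3
  cy3 -> i4 (sub.ALU) WAW r1
  cy4 -> i5&i6 (add.ALU add.ALU) 2-wide
  cy5 -> i7&i8 (sll.ALU ld.MEM) 2-wide
  cy6 -> i9&i10 (st.MEM sll.ALU) 2-wide
  cy7 -> i11 (add.ALU) tail

ISSUED = 3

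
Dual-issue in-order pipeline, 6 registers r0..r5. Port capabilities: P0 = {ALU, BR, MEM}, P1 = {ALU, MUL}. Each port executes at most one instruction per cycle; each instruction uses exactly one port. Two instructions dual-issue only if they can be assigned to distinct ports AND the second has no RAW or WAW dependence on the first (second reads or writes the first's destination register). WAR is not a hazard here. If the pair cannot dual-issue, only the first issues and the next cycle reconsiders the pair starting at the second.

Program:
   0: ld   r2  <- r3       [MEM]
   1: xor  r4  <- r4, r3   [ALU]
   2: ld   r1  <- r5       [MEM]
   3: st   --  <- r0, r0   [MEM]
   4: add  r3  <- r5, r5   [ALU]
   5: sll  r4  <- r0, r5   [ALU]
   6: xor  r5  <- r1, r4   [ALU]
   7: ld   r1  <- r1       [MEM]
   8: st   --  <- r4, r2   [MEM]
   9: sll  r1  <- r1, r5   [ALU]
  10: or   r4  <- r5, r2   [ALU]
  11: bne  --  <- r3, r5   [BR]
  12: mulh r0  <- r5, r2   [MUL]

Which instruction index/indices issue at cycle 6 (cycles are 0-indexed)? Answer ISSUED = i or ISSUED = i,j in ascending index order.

ISSUED = 10,11

c0: i0/i1 ld.MEM/xor.ALU  2-wide
c1: i2 ld.MEM  no-port MEM/MEM
c2: i3/i4 st.MEM/add.ALU  2-wide
c3: i5 sll.ALU  RAW r4
c4: i6/i7 xor.ALU/ld.MEM  2-wide
c5: i8/i9 st.MEM/sll.ALU  2-wide
c6: i10/i11 or.ALU/bne.BR  2-wide
c7: i12 mulh.MUL  tail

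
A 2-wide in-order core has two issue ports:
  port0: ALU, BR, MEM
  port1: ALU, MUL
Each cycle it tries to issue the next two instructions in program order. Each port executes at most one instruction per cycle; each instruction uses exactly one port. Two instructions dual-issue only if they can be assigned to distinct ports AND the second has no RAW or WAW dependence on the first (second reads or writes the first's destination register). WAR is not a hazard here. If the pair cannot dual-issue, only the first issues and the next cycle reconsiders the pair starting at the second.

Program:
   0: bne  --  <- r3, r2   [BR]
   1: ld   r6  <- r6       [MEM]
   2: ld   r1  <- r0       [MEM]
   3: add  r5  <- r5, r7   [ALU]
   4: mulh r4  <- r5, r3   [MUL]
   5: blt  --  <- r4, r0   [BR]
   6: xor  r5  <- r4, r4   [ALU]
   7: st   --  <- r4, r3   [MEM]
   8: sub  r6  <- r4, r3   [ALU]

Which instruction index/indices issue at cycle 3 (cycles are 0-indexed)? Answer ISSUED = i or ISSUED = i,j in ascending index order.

ISSUED = 4

  cy0 -> i0 (bne) no-port BR/MEM
  cy1 -> i1 (ld) no-port MEM/MEM
  cy2 -> i2/i3 (ld;add) dual
  cy3 -> i4 (mulh) RAW r4
  cy4 -> i5/i6 (blt;xor) dual
  cy5 -> i7/i8 (st;sub) dual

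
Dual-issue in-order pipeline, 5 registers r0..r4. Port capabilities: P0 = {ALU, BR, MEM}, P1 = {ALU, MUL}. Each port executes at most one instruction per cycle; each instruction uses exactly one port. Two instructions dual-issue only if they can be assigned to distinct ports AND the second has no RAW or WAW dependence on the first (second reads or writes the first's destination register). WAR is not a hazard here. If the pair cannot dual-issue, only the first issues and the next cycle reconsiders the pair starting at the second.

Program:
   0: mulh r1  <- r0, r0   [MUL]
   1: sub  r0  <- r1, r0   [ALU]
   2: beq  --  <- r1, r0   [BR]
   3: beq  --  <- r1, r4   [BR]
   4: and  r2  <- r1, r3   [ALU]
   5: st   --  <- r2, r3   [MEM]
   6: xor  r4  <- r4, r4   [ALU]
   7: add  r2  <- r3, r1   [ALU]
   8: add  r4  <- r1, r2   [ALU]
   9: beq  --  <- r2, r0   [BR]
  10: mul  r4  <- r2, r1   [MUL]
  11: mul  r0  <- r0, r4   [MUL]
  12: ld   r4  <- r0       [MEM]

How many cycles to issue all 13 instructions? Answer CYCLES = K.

CYCLES = 10

[0] i0  mulh.MUL  -- RAW r1
[1] i1  sub.ALU  -- RAW r0
[2] i2  beq.BR  -- no-port BR/BR
[3] i3/i4  beq.BR+and.ALU  -- dual
[4] i5/i6  st.MEM+xor.ALU  -- dual
[5] i7  add.ALU  -- RAW r2
[6] i8/i9  add.ALU+beq.BR  -- dual
[7] i10  mul.MUL  -- no-port MUL/MUL
[8] i11  mul.MUL  -- RAW r0
[9] i12  ld.MEM  -- tail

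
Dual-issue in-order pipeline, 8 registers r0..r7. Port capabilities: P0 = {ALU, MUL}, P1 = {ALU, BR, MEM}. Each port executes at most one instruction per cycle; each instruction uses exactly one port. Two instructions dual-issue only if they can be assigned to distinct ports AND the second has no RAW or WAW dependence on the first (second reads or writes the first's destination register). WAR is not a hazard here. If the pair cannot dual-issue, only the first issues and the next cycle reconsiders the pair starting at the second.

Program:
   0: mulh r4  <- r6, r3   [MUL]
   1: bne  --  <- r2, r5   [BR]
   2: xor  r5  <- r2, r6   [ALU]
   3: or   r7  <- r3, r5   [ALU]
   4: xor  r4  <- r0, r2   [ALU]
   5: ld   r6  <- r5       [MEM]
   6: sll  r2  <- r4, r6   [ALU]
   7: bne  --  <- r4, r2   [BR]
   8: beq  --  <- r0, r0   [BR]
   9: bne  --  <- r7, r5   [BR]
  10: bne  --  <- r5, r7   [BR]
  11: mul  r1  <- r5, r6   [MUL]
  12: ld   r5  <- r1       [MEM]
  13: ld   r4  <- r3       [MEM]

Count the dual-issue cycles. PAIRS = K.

#0 head=0: mulh bne i0/i1 2-wide
#1 head=2: xor i2 RAW r5
#2 head=3: or xor i3/i4 2-wide
#3 head=5: ld i5 RAW r6
#4 head=6: sll i6 RAW r2
#5 head=7: bne i7 no-port BR/BR
#6 head=8: beq i8 no-port BR/BR
#7 head=9: bne i9 no-port BR/BR
#8 head=10: bne mul i10/i11 2-wide
#9 head=12: ld i12 no-port MEM/MEM
#10 head=13: ld i13 tail

PAIRS = 3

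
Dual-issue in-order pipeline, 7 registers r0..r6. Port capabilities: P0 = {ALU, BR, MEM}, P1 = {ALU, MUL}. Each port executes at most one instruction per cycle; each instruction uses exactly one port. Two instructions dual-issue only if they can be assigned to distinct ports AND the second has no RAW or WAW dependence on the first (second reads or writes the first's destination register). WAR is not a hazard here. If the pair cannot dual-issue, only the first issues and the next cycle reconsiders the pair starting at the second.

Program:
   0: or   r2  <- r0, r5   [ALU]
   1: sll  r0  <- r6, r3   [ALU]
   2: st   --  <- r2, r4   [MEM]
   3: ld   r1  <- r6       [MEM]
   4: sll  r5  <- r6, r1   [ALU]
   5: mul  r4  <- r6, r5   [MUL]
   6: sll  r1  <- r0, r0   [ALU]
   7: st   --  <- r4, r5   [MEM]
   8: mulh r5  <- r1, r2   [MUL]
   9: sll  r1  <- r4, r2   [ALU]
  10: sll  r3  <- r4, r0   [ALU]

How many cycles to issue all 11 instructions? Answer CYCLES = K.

[0] i0&i1  or.ALU+sll.ALU  -- dual
[1] i2  st.MEM  -- no-port MEM/MEM
[2] i3  ld.MEM  -- RAW r1
[3] i4  sll.ALU  -- RAW r5
[4] i5&i6  mul.MUL+sll.ALU  -- dual
[5] i7&i8  st.MEM+mulh.MUL  -- dual
[6] i9&i10  sll.ALU+sll.ALU  -- dual

CYCLES = 7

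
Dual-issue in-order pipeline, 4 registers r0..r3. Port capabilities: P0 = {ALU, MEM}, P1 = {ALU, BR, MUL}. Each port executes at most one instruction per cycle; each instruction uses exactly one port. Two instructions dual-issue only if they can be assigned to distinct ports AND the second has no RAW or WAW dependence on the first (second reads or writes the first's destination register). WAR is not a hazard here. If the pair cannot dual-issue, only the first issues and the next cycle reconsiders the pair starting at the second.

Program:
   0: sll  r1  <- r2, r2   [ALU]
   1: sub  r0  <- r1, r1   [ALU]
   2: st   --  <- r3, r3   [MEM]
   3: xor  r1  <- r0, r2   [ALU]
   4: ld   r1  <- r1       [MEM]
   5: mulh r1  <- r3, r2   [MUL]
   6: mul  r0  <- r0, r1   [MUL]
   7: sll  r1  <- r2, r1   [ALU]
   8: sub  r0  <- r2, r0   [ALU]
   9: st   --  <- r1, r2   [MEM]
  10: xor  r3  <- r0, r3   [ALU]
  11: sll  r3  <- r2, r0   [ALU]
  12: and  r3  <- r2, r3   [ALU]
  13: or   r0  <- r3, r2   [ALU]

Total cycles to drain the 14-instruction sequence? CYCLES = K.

CYCLES = 11

[0] i0  sll  -- RAW r1
[1] i1/i2  sub;st  -- dual
[2] i3  xor  -- RAW+WAW r1
[3] i4  ld  -- WAW r1
[4] i5  mulh  -- no-port MUL/MUL
[5] i6/i7  mul;sll  -- dual
[6] i8/i9  sub;st  -- dual
[7] i10  xor  -- WAW r3
[8] i11  sll  -- RAW+WAW r3
[9] i12  and  -- RAW r3
[10] i13  or  -- tail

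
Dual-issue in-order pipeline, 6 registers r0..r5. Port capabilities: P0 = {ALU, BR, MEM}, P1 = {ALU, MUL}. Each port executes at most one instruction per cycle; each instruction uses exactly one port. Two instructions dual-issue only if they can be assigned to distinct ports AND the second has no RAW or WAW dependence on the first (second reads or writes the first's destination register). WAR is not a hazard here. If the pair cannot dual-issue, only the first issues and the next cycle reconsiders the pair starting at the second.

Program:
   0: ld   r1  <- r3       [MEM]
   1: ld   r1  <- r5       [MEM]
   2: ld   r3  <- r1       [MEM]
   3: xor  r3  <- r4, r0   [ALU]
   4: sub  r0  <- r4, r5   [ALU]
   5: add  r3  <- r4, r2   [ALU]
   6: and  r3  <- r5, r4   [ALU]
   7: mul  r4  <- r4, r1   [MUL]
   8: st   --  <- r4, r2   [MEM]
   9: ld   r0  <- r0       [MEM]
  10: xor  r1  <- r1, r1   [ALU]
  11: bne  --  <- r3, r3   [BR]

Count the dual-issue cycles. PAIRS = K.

#0 head=0: ld i0 no-port MEM/MEM
#1 head=1: ld i1 no-port MEM/MEM
#2 head=2: ld i2 WAW r3
#3 head=3: xor sub i3,i4 2-wide
#4 head=5: add i5 WAW r3
#5 head=6: and mul i6,i7 2-wide
#6 head=8: st i8 no-port MEM/MEM
#7 head=9: ld xor i9,i10 2-wide
#8 head=11: bne i11 tail

PAIRS = 3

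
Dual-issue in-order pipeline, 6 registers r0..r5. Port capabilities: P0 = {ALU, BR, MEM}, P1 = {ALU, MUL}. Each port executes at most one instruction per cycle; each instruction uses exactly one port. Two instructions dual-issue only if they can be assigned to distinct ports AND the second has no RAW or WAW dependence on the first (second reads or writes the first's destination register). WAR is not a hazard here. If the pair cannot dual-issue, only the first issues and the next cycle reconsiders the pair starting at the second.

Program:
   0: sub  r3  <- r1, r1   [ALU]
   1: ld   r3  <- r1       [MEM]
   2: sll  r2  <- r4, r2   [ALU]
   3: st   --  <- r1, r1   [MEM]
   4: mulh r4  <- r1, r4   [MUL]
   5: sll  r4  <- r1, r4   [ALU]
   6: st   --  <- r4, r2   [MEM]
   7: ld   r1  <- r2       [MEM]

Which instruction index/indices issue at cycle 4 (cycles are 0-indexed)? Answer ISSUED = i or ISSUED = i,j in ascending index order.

t=0 i0:sub.ALU ; WAW r3
t=1 i1&i2:ld.MEM+sll.ALU ; 2-wide
t=2 i3&i4:st.MEM+mulh.MUL ; 2-wide
t=3 i5:sll.ALU ; RAW r4
t=4 i6:st.MEM ; no-port MEM/MEM
t=5 i7:ld.MEM ; tail

ISSUED = 6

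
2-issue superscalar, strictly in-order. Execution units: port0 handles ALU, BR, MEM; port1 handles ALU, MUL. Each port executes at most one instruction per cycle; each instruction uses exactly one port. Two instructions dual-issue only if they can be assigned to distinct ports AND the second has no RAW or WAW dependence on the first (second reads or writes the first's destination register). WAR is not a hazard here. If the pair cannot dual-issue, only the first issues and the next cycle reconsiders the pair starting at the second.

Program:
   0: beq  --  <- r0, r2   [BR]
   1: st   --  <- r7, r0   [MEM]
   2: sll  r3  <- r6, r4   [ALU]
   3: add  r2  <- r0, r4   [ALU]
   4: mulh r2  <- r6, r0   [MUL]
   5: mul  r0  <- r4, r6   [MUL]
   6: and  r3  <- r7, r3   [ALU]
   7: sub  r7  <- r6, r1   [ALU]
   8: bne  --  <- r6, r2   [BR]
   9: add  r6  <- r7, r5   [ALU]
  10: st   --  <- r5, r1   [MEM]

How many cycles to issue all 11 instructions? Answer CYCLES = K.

CYCLES = 7

t=0 i0:beq.BR ; no-port BR/MEM
t=1 i1,i2:st.MEM;sll.ALU ; dual
t=2 i3:add.ALU ; WAW r2
t=3 i4:mulh.MUL ; no-port MUL/MUL
t=4 i5,i6:mul.MUL;and.ALU ; dual
t=5 i7,i8:sub.ALU;bne.BR ; dual
t=6 i9,i10:add.ALU;st.MEM ; dual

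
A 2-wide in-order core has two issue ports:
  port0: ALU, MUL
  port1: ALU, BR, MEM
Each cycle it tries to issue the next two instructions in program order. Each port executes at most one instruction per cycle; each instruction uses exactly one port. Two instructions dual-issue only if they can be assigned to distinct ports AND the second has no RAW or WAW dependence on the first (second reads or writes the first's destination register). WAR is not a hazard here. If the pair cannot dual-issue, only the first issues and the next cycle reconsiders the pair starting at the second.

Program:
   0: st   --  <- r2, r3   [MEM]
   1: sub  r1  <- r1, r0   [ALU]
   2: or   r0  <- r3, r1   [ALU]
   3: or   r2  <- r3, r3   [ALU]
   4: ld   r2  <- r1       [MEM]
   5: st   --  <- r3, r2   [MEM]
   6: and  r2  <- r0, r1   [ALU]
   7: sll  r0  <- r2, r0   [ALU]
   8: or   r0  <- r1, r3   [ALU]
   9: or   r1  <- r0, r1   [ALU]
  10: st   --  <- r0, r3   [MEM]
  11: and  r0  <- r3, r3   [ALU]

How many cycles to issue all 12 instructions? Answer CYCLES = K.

CYCLES = 8

0. st/sub @i0/i1  | 2-wide
1. or/or @i2/i3  | 2-wide
2. ld @i4  | no-port MEM/MEM
3. st/and @i5/i6  | 2-wide
4. sll @i7  | WAW r0
5. or @i8  | RAW r0
6. or/st @i9/i10  | 2-wide
7. and @i11  | tail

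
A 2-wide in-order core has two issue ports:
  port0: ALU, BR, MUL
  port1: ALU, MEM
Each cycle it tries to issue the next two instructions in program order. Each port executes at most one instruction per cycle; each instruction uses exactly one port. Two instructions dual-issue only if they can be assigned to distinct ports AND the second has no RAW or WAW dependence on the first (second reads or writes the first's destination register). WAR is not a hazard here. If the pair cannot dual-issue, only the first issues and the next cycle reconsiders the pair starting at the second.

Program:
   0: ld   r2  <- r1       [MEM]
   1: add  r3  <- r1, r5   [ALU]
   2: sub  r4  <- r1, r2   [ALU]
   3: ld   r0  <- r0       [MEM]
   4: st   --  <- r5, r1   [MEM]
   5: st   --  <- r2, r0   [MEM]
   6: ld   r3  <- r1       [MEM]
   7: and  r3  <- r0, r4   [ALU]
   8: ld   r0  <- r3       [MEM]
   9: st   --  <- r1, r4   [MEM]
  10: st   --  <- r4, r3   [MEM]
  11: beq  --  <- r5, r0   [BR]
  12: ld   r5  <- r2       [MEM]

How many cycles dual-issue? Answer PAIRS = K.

#0 head=0: ld.MEM add.ALU i0&i1 dual
#1 head=2: sub.ALU ld.MEM i2&i3 dual
#2 head=4: st.MEM i4 no-port MEM/MEM
#3 head=5: st.MEM i5 no-port MEM/MEM
#4 head=6: ld.MEM i6 WAW r3
#5 head=7: and.ALU i7 RAW r3
#6 head=8: ld.MEM i8 no-port MEM/MEM
#7 head=9: st.MEM i9 no-port MEM/MEM
#8 head=10: st.MEM beq.BR i10&i11 dual
#9 head=12: ld.MEM i12 tail

PAIRS = 3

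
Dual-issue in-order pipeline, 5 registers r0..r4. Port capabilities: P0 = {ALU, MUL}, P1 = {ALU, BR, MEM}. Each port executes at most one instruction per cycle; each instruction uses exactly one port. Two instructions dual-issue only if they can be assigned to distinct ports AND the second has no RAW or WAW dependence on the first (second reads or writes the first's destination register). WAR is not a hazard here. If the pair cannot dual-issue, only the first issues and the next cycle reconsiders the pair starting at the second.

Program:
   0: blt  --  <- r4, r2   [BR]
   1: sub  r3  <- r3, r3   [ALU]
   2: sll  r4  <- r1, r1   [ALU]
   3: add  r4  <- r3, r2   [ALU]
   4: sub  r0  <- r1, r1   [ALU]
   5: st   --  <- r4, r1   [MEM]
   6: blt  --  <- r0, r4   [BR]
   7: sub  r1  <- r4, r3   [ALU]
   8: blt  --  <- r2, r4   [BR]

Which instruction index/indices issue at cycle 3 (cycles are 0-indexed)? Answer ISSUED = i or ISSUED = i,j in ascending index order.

0. blt+sub @i0/i1  | dual
1. sll @i2  | WAW r4
2. add+sub @i3/i4  | dual
3. st @i5  | no-port MEM/BR
4. blt+sub @i6/i7  | dual
5. blt @i8  | tail

ISSUED = 5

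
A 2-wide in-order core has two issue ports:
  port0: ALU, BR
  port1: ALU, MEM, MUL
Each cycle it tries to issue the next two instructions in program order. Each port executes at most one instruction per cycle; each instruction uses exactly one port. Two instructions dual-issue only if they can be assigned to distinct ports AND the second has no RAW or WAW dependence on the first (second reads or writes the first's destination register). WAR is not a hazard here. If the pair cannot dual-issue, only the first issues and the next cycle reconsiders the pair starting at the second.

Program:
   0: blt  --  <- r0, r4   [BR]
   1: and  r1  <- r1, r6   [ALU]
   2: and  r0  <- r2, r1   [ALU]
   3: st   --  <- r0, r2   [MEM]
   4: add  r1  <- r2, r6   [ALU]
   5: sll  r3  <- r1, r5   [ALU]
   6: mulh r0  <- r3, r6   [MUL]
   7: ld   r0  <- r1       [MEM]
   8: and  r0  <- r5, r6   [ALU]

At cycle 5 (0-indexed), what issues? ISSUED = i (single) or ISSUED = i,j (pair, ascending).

c0: i0/i1 blt.BR+and.ALU  2-wide
c1: i2 and.ALU  RAW r0
c2: i3/i4 st.MEM+add.ALU  2-wide
c3: i5 sll.ALU  RAW r3
c4: i6 mulh.MUL  no-port MUL/MEM
c5: i7 ld.MEM  WAW r0
c6: i8 and.ALU  tail

ISSUED = 7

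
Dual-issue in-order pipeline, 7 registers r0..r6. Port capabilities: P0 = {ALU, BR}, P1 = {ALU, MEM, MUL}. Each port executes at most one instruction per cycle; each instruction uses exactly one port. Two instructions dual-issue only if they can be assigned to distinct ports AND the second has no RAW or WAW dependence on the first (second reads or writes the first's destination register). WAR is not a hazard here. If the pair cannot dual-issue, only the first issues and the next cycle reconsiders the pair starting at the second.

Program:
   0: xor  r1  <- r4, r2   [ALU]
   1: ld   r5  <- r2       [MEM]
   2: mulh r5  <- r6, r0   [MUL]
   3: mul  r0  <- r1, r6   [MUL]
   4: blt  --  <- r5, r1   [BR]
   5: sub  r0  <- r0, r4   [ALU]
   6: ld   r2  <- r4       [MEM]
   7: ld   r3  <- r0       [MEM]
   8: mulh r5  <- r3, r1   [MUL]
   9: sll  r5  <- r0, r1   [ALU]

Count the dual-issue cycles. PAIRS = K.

PAIRS = 3

t=0 i0+i1:xor ld ; 2-wide
t=1 i2:mulh ; no-port MUL/MUL
t=2 i3+i4:mul blt ; 2-wide
t=3 i5+i6:sub ld ; 2-wide
t=4 i7:ld ; no-port MEM/MUL
t=5 i8:mulh ; WAW r5
t=6 i9:sll ; tail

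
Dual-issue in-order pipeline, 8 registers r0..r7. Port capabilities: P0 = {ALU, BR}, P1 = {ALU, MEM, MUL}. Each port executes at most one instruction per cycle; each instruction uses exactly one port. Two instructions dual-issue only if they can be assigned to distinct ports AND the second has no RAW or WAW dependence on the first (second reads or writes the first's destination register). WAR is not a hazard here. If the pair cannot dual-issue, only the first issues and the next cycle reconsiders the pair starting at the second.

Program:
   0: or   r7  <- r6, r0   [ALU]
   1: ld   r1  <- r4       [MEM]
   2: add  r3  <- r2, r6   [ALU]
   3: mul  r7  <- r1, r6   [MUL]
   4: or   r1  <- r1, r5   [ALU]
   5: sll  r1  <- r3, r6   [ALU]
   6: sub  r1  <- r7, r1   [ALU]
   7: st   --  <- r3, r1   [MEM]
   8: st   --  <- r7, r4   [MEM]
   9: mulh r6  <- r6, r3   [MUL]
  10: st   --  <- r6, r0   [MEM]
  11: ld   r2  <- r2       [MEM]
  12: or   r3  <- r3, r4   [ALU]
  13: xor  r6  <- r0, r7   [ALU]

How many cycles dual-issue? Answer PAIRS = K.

PAIRS = 3

  cy0 -> i0&i1 (or ld) dual
  cy1 -> i2&i3 (add mul) dual
  cy2 -> i4 (or) WAW r1
  cy3 -> i5 (sll) RAW+WAW r1
  cy4 -> i6 (sub) RAW r1
  cy5 -> i7 (st) no-port MEM/MEM
  cy6 -> i8 (st) no-port MEM/MUL
  cy7 -> i9 (mulh) no-port MUL/MEM
  cy8 -> i10 (st) no-port MEM/MEM
  cy9 -> i11&i12 (ld or) dual
  cy10 -> i13 (xor) tail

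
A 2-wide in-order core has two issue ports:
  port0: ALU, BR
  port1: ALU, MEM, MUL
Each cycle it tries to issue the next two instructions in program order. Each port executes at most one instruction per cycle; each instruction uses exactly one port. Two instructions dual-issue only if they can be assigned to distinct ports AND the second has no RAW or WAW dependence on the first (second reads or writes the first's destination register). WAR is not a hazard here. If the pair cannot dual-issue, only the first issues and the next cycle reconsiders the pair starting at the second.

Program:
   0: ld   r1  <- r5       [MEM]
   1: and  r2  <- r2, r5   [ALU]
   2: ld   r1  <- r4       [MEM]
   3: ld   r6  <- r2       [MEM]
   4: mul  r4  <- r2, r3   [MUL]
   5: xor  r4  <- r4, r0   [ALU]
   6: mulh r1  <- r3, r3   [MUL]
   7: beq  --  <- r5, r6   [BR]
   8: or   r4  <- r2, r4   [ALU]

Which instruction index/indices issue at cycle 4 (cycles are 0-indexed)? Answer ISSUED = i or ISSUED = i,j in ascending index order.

t=0 i0,i1:ld.MEM+and.ALU ; pair
t=1 i2:ld.MEM ; no-port MEM/MEM
t=2 i3:ld.MEM ; no-port MEM/MUL
t=3 i4:mul.MUL ; RAW+WAW r4
t=4 i5,i6:xor.ALU+mulh.MUL ; pair
t=5 i7,i8:beq.BR+or.ALU ; pair

ISSUED = 5,6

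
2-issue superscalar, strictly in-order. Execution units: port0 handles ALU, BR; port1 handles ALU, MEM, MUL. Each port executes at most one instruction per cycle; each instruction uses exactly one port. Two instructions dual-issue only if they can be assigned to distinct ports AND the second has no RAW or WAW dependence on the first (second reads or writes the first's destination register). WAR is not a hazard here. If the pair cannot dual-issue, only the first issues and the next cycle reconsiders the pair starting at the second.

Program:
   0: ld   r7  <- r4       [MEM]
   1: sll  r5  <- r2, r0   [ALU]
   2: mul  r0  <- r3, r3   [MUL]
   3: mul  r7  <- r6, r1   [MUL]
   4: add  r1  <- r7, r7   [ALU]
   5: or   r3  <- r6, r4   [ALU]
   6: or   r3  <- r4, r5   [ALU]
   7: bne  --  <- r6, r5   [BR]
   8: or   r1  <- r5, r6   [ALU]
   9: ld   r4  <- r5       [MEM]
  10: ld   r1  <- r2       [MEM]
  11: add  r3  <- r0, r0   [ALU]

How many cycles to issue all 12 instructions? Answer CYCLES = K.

t=0 i0/i1:ld.MEM+sll.ALU ; pair
t=1 i2:mul.MUL ; no-port MUL/MUL
t=2 i3:mul.MUL ; RAW r7
t=3 i4/i5:add.ALU+or.ALU ; pair
t=4 i6/i7:or.ALU+bne.BR ; pair
t=5 i8/i9:or.ALU+ld.MEM ; pair
t=6 i10/i11:ld.MEM+add.ALU ; pair

CYCLES = 7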